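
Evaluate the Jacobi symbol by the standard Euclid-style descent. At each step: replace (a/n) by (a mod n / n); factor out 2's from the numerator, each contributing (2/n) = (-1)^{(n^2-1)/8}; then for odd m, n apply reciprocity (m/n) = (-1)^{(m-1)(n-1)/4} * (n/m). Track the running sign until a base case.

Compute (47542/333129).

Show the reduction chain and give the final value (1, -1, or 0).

47542 = 2^1·23771; (2/333129) = +1 since 333129 mod 8 = 1, so (47542/333129) = (+1)^1·(23771/333129); sign now +1
reciprocity: (23771/333129) = +1·(333129/23771) since 23771 mod 4 = 3, 333129 mod 4 = 1; sign now +1
(333129/23771) = (335/23771)   [reduce mod 23771]
reciprocity: (335/23771) = -1·(23771/335) since 335 mod 4 = 3, 23771 mod 4 = 3; sign now -1
(23771/335) = (321/335)   [reduce mod 335]
reciprocity: (321/335) = +1·(335/321) since 321 mod 4 = 1, 335 mod 4 = 3; sign now -1
(335/321) = (14/321)   [reduce mod 321]
14 = 2^1·7; (2/321) = +1 since 321 mod 8 = 1, so (14/321) = (+1)^1·(7/321); sign now -1
reciprocity: (7/321) = +1·(321/7) since 7 mod 4 = 3, 321 mod 4 = 1; sign now -1
(321/7) = (6/7)   [reduce mod 7]
6 = 2^1·3; (2/7) = +1 since 7 mod 8 = 7, so (6/7) = (+1)^1·(3/7); sign now -1
reciprocity: (3/7) = -1·(7/3) since 3 mod 4 = 3, 7 mod 4 = 3; sign now +1
(7/3) = (1/3)   [reduce mod 3]
(1/3) = 1; final value = sign = +1

1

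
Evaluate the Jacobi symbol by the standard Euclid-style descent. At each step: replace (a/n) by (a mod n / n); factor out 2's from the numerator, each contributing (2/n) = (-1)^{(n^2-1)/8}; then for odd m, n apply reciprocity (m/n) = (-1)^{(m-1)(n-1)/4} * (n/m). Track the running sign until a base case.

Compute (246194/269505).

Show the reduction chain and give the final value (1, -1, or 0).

246194 = 2^1·123097; (2/269505) = +1 since 269505 mod 8 = 1, so (246194/269505) = (+1)^1·(123097/269505); sign now +1
reciprocity: (123097/269505) = +1·(269505/123097) since 123097 mod 4 = 1, 269505 mod 4 = 1; sign now +1
(269505/123097) = (23311/123097)   [reduce mod 123097]
reciprocity: (23311/123097) = +1·(123097/23311) since 23311 mod 4 = 3, 123097 mod 4 = 1; sign now +1
(123097/23311) = (6542/23311)   [reduce mod 23311]
6542 = 2^1·3271; (2/23311) = +1 since 23311 mod 8 = 7, so (6542/23311) = (+1)^1·(3271/23311); sign now +1
reciprocity: (3271/23311) = -1·(23311/3271) since 3271 mod 4 = 3, 23311 mod 4 = 3; sign now -1
(23311/3271) = (414/3271)   [reduce mod 3271]
414 = 2^1·207; (2/3271) = +1 since 3271 mod 8 = 7, so (414/3271) = (+1)^1·(207/3271); sign now -1
reciprocity: (207/3271) = -1·(3271/207) since 207 mod 4 = 3, 3271 mod 4 = 3; sign now +1
(3271/207) = (166/207)   [reduce mod 207]
166 = 2^1·83; (2/207) = +1 since 207 mod 8 = 7, so (166/207) = (+1)^1·(83/207); sign now +1
reciprocity: (83/207) = -1·(207/83) since 83 mod 4 = 3, 207 mod 4 = 3; sign now -1
(207/83) = (41/83)   [reduce mod 83]
reciprocity: (41/83) = +1·(83/41) since 41 mod 4 = 1, 83 mod 4 = 3; sign now -1
(83/41) = (1/41)   [reduce mod 41]
(1/41) = 1; final value = sign = -1

-1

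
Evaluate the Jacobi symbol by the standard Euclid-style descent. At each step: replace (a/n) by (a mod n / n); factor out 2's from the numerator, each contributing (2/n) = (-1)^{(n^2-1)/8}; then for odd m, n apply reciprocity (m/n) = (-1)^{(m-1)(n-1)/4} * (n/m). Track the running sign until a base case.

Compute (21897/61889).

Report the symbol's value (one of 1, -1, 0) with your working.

reciprocity: (21897/61889) = +1·(61889/21897) since 21897 mod 4 = 1, 61889 mod 4 = 1; sign now +1
(61889/21897) = (18095/21897)   [reduce mod 21897]
reciprocity: (18095/21897) = +1·(21897/18095) since 18095 mod 4 = 3, 21897 mod 4 = 1; sign now +1
(21897/18095) = (3802/18095)   [reduce mod 18095]
3802 = 2^1·1901; (2/18095) = +1 since 18095 mod 8 = 7, so (3802/18095) = (+1)^1·(1901/18095); sign now +1
reciprocity: (1901/18095) = +1·(18095/1901) since 1901 mod 4 = 1, 18095 mod 4 = 3; sign now +1
(18095/1901) = (986/1901)   [reduce mod 1901]
986 = 2^1·493; (2/1901) = -1 since 1901 mod 8 = 5, so (986/1901) = (-1)^1·(493/1901); sign now -1
reciprocity: (493/1901) = +1·(1901/493) since 493 mod 4 = 1, 1901 mod 4 = 1; sign now -1
(1901/493) = (422/493)   [reduce mod 493]
422 = 2^1·211; (2/493) = -1 since 493 mod 8 = 5, so (422/493) = (-1)^1·(211/493); sign now +1
reciprocity: (211/493) = +1·(493/211) since 211 mod 4 = 3, 493 mod 4 = 1; sign now +1
(493/211) = (71/211)   [reduce mod 211]
reciprocity: (71/211) = -1·(211/71) since 71 mod 4 = 3, 211 mod 4 = 3; sign now -1
(211/71) = (69/71)   [reduce mod 71]
reciprocity: (69/71) = +1·(71/69) since 69 mod 4 = 1, 71 mod 4 = 3; sign now -1
(71/69) = (2/69)   [reduce mod 69]
2 = 2^1·1; (2/69) = -1 since 69 mod 8 = 5, so (2/69) = (-1)^1·(1/69); sign now +1
(1/69) = 1; final value = sign = +1

1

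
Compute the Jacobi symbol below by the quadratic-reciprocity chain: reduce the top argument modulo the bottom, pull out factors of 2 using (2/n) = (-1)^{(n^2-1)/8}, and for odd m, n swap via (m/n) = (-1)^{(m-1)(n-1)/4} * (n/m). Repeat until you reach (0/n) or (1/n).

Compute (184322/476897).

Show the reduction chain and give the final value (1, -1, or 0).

factor out 2^1: 184322 = 2^1·92161; with 476897 mod 8 = 1, (2/476897) = +1; sign now +1; continue with (92161/476897)
flip (92161/476897) -> (476897/92161): both odd, 92161 mod 4 = 1, 476897 mod 4 = 1, so the flip contributes +1; sign now +1
(476897/92161): 476897 mod 92161 = 16092, so (476897/92161) = (16092/92161)
factor out 2^2: 16092 = 2^2·4023; with 92161 mod 8 = 1, (2/92161) = +1; sign now +1; continue with (4023/92161)
flip (4023/92161) -> (92161/4023): both odd, 4023 mod 4 = 3, 92161 mod 4 = 1, so the flip contributes +1; sign now +1
(92161/4023): 92161 mod 4023 = 3655, so (92161/4023) = (3655/4023)
flip (3655/4023) -> (4023/3655): both odd, 3655 mod 4 = 3, 4023 mod 4 = 3, so the flip contributes -1; sign now -1
(4023/3655): 4023 mod 3655 = 368, so (4023/3655) = (368/3655)
factor out 2^4: 368 = 2^4·23; with 3655 mod 8 = 7, (2/3655) = +1; sign now -1; continue with (23/3655)
flip (23/3655) -> (3655/23): both odd, 23 mod 4 = 3, 3655 mod 4 = 3, so the flip contributes -1; sign now +1
(3655/23): 3655 mod 23 = 21, so (3655/23) = (21/23)
flip (21/23) -> (23/21): both odd, 21 mod 4 = 1, 23 mod 4 = 3, so the flip contributes +1; sign now +1
(23/21): 23 mod 21 = 2, so (23/21) = (2/21)
factor out 2^1: 2 = 2^1·1; with 21 mod 8 = 5, (2/21) = -1; sign now -1; continue with (1/21)
reached (1/21) = 1, so the symbol is -1

-1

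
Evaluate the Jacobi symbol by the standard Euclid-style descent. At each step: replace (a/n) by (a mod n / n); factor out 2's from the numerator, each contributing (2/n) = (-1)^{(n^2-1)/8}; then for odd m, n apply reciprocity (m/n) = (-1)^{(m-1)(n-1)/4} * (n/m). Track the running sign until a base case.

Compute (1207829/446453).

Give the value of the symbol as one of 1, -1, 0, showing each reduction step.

0

(1207829/446453) = (314923/446453)   [reduce mod 446453]
reciprocity: (314923/446453) = +1·(446453/314923) since 314923 mod 4 = 3, 446453 mod 4 = 1; sign now +1
(446453/314923) = (131530/314923)   [reduce mod 314923]
131530 = 2^1·65765; (2/314923) = -1 since 314923 mod 8 = 3, so (131530/314923) = (-1)^1·(65765/314923); sign now -1
reciprocity: (65765/314923) = +1·(314923/65765) since 65765 mod 4 = 1, 314923 mod 4 = 3; sign now -1
(314923/65765) = (51863/65765)   [reduce mod 65765]
reciprocity: (51863/65765) = +1·(65765/51863) since 51863 mod 4 = 3, 65765 mod 4 = 1; sign now -1
(65765/51863) = (13902/51863)   [reduce mod 51863]
13902 = 2^1·6951; (2/51863) = +1 since 51863 mod 8 = 7, so (13902/51863) = (+1)^1·(6951/51863); sign now -1
reciprocity: (6951/51863) = -1·(51863/6951) since 6951 mod 4 = 3, 51863 mod 4 = 3; sign now +1
(51863/6951) = (3206/6951)   [reduce mod 6951]
3206 = 2^1·1603; (2/6951) = +1 since 6951 mod 8 = 7, so (3206/6951) = (+1)^1·(1603/6951); sign now +1
reciprocity: (1603/6951) = -1·(6951/1603) since 1603 mod 4 = 3, 6951 mod 4 = 3; sign now -1
(6951/1603) = (539/1603)   [reduce mod 1603]
reciprocity: (539/1603) = -1·(1603/539) since 539 mod 4 = 3, 1603 mod 4 = 3; sign now +1
(1603/539) = (525/539)   [reduce mod 539]
reciprocity: (525/539) = +1·(539/525) since 525 mod 4 = 1, 539 mod 4 = 3; sign now +1
(539/525) = (14/525)   [reduce mod 525]
14 = 2^1·7; (2/525) = -1 since 525 mod 8 = 5, so (14/525) = (-1)^1·(7/525); sign now -1
reciprocity: (7/525) = +1·(525/7) since 7 mod 4 = 3, 525 mod 4 = 1; sign now -1
(525/7) = (0/7)   [reduce mod 7]
(0/7) = 0   [gcd(a, n) > 1]; final value = 0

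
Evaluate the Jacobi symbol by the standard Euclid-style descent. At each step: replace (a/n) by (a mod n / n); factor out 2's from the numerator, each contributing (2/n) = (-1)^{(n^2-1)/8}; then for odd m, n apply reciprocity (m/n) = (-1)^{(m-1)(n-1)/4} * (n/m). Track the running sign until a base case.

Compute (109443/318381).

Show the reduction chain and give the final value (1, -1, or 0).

0

reciprocity: (109443/318381) = +1·(318381/109443) since 109443 mod 4 = 3, 318381 mod 4 = 1; sign now +1
(318381/109443) = (99495/109443)   [reduce mod 109443]
reciprocity: (99495/109443) = -1·(109443/99495) since 99495 mod 4 = 3, 109443 mod 4 = 3; sign now -1
(109443/99495) = (9948/99495)   [reduce mod 99495]
9948 = 2^2·2487; (2/99495) = +1 since 99495 mod 8 = 7, so (9948/99495) = (+1)^2·(2487/99495); sign now -1
reciprocity: (2487/99495) = -1·(99495/2487) since 2487 mod 4 = 3, 99495 mod 4 = 3; sign now +1
(99495/2487) = (15/2487)   [reduce mod 2487]
reciprocity: (15/2487) = -1·(2487/15) since 15 mod 4 = 3, 2487 mod 4 = 3; sign now -1
(2487/15) = (12/15)   [reduce mod 15]
12 = 2^2·3; (2/15) = +1 since 15 mod 8 = 7, so (12/15) = (+1)^2·(3/15); sign now -1
reciprocity: (3/15) = -1·(15/3) since 3 mod 4 = 3, 15 mod 4 = 3; sign now +1
(15/3) = (0/3)   [reduce mod 3]
(0/3) = 0   [gcd(a, n) > 1]; final value = 0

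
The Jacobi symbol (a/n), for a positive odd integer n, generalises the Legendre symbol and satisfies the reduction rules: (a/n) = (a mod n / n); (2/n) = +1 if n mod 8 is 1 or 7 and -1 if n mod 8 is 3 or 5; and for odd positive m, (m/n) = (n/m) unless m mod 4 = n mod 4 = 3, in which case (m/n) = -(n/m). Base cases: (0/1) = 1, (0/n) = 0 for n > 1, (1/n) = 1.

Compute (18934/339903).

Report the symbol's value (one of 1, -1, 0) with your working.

-1

18934 = 2^1·9467; (2/339903) = +1 since 339903 mod 8 = 7, so (18934/339903) = (+1)^1·(9467/339903); sign now +1
reciprocity: (9467/339903) = -1·(339903/9467) since 9467 mod 4 = 3, 339903 mod 4 = 3; sign now -1
(339903/9467) = (8558/9467)   [reduce mod 9467]
8558 = 2^1·4279; (2/9467) = -1 since 9467 mod 8 = 3, so (8558/9467) = (-1)^1·(4279/9467); sign now +1
reciprocity: (4279/9467) = -1·(9467/4279) since 4279 mod 4 = 3, 9467 mod 4 = 3; sign now -1
(9467/4279) = (909/4279)   [reduce mod 4279]
reciprocity: (909/4279) = +1·(4279/909) since 909 mod 4 = 1, 4279 mod 4 = 3; sign now -1
(4279/909) = (643/909)   [reduce mod 909]
reciprocity: (643/909) = +1·(909/643) since 643 mod 4 = 3, 909 mod 4 = 1; sign now -1
(909/643) = (266/643)   [reduce mod 643]
266 = 2^1·133; (2/643) = -1 since 643 mod 8 = 3, so (266/643) = (-1)^1·(133/643); sign now +1
reciprocity: (133/643) = +1·(643/133) since 133 mod 4 = 1, 643 mod 4 = 3; sign now +1
(643/133) = (111/133)   [reduce mod 133]
reciprocity: (111/133) = +1·(133/111) since 111 mod 4 = 3, 133 mod 4 = 1; sign now +1
(133/111) = (22/111)   [reduce mod 111]
22 = 2^1·11; (2/111) = +1 since 111 mod 8 = 7, so (22/111) = (+1)^1·(11/111); sign now +1
reciprocity: (11/111) = -1·(111/11) since 11 mod 4 = 3, 111 mod 4 = 3; sign now -1
(111/11) = (1/11)   [reduce mod 11]
(1/11) = 1; final value = sign = -1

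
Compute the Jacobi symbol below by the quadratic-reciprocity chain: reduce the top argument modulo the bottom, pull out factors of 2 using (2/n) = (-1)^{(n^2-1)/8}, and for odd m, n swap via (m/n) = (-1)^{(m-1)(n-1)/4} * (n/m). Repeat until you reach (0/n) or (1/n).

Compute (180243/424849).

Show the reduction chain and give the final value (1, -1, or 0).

1

reciprocity: (180243/424849) = +1·(424849/180243) since 180243 mod 4 = 3, 424849 mod 4 = 1; sign now +1
(424849/180243) = (64363/180243)   [reduce mod 180243]
reciprocity: (64363/180243) = -1·(180243/64363) since 64363 mod 4 = 3, 180243 mod 4 = 3; sign now -1
(180243/64363) = (51517/64363)   [reduce mod 64363]
reciprocity: (51517/64363) = +1·(64363/51517) since 51517 mod 4 = 1, 64363 mod 4 = 3; sign now -1
(64363/51517) = (12846/51517)   [reduce mod 51517]
12846 = 2^1·6423; (2/51517) = -1 since 51517 mod 8 = 5, so (12846/51517) = (-1)^1·(6423/51517); sign now +1
reciprocity: (6423/51517) = +1·(51517/6423) since 6423 mod 4 = 3, 51517 mod 4 = 1; sign now +1
(51517/6423) = (133/6423)   [reduce mod 6423]
reciprocity: (133/6423) = +1·(6423/133) since 133 mod 4 = 1, 6423 mod 4 = 3; sign now +1
(6423/133) = (39/133)   [reduce mod 133]
reciprocity: (39/133) = +1·(133/39) since 39 mod 4 = 3, 133 mod 4 = 1; sign now +1
(133/39) = (16/39)   [reduce mod 39]
16 = 2^4·1; (2/39) = +1 since 39 mod 8 = 7, so (16/39) = (+1)^4·(1/39); sign now +1
(1/39) = 1; final value = sign = +1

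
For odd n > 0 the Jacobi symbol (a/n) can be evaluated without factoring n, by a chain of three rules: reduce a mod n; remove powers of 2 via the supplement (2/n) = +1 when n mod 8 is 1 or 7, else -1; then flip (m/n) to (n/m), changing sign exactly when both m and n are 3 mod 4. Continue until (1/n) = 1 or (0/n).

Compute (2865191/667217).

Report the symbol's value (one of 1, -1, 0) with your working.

(2865191/667217) = (196323/667217)   [reduce mod 667217]
reciprocity: (196323/667217) = +1·(667217/196323) since 196323 mod 4 = 3, 667217 mod 4 = 1; sign now +1
(667217/196323) = (78248/196323)   [reduce mod 196323]
78248 = 2^3·9781; (2/196323) = -1 since 196323 mod 8 = 3, so (78248/196323) = (-1)^3·(9781/196323); sign now -1
reciprocity: (9781/196323) = +1·(196323/9781) since 9781 mod 4 = 1, 196323 mod 4 = 3; sign now -1
(196323/9781) = (703/9781)   [reduce mod 9781]
reciprocity: (703/9781) = +1·(9781/703) since 703 mod 4 = 3, 9781 mod 4 = 1; sign now -1
(9781/703) = (642/703)   [reduce mod 703]
642 = 2^1·321; (2/703) = +1 since 703 mod 8 = 7, so (642/703) = (+1)^1·(321/703); sign now -1
reciprocity: (321/703) = +1·(703/321) since 321 mod 4 = 1, 703 mod 4 = 3; sign now -1
(703/321) = (61/321)   [reduce mod 321]
reciprocity: (61/321) = +1·(321/61) since 61 mod 4 = 1, 321 mod 4 = 1; sign now -1
(321/61) = (16/61)   [reduce mod 61]
16 = 2^4·1; (2/61) = -1 since 61 mod 8 = 5, so (16/61) = (-1)^4·(1/61); sign now -1
(1/61) = 1; final value = sign = -1

-1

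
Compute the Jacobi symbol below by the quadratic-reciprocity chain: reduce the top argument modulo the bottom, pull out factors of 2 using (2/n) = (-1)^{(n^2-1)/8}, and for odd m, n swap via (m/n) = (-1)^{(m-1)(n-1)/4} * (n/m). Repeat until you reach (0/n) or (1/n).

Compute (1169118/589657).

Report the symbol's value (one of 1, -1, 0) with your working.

-1

(1169118/589657): 1169118 mod 589657 = 579461, so (1169118/589657) = (579461/589657)
flip (579461/589657) -> (589657/579461): both odd, 579461 mod 4 = 1, 589657 mod 4 = 1, so the flip contributes +1; sign now +1
(589657/579461): 589657 mod 579461 = 10196, so (589657/579461) = (10196/579461)
factor out 2^2: 10196 = 2^2·2549; with 579461 mod 8 = 5, (2/579461) = -1; sign now +1; continue with (2549/579461)
flip (2549/579461) -> (579461/2549): both odd, 2549 mod 4 = 1, 579461 mod 4 = 1, so the flip contributes +1; sign now +1
(579461/2549): 579461 mod 2549 = 838, so (579461/2549) = (838/2549)
factor out 2^1: 838 = 2^1·419; with 2549 mod 8 = 5, (2/2549) = -1; sign now -1; continue with (419/2549)
flip (419/2549) -> (2549/419): both odd, 419 mod 4 = 3, 2549 mod 4 = 1, so the flip contributes +1; sign now -1
(2549/419): 2549 mod 419 = 35, so (2549/419) = (35/419)
flip (35/419) -> (419/35): both odd, 35 mod 4 = 3, 419 mod 4 = 3, so the flip contributes -1; sign now +1
(419/35): 419 mod 35 = 34, so (419/35) = (34/35)
factor out 2^1: 34 = 2^1·17; with 35 mod 8 = 3, (2/35) = -1; sign now -1; continue with (17/35)
flip (17/35) -> (35/17): both odd, 17 mod 4 = 1, 35 mod 4 = 3, so the flip contributes +1; sign now -1
(35/17): 35 mod 17 = 1, so (35/17) = (1/17)
reached (1/17) = 1, so the symbol is -1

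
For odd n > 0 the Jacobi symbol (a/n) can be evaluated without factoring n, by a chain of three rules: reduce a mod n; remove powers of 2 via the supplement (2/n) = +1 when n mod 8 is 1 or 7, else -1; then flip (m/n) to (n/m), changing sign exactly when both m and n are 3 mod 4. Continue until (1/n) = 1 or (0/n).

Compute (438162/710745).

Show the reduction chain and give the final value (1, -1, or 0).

factor out 2^1: 438162 = 2^1·219081; with 710745 mod 8 = 1, (2/710745) = +1; sign now +1; continue with (219081/710745)
flip (219081/710745) -> (710745/219081): both odd, 219081 mod 4 = 1, 710745 mod 4 = 1, so the flip contributes +1; sign now +1
(710745/219081): 710745 mod 219081 = 53502, so (710745/219081) = (53502/219081)
factor out 2^1: 53502 = 2^1·26751; with 219081 mod 8 = 1, (2/219081) = +1; sign now +1; continue with (26751/219081)
flip (26751/219081) -> (219081/26751): both odd, 26751 mod 4 = 3, 219081 mod 4 = 1, so the flip contributes +1; sign now +1
(219081/26751): 219081 mod 26751 = 5073, so (219081/26751) = (5073/26751)
flip (5073/26751) -> (26751/5073): both odd, 5073 mod 4 = 1, 26751 mod 4 = 3, so the flip contributes +1; sign now +1
(26751/5073): 26751 mod 5073 = 1386, so (26751/5073) = (1386/5073)
factor out 2^1: 1386 = 2^1·693; with 5073 mod 8 = 1, (2/5073) = +1; sign now +1; continue with (693/5073)
flip (693/5073) -> (5073/693): both odd, 693 mod 4 = 1, 5073 mod 4 = 1, so the flip contributes +1; sign now +1
(5073/693): 5073 mod 693 = 222, so (5073/693) = (222/693)
factor out 2^1: 222 = 2^1·111; with 693 mod 8 = 5, (2/693) = -1; sign now -1; continue with (111/693)
flip (111/693) -> (693/111): both odd, 111 mod 4 = 3, 693 mod 4 = 1, so the flip contributes +1; sign now -1
(693/111): 693 mod 111 = 27, so (693/111) = (27/111)
flip (27/111) -> (111/27): both odd, 27 mod 4 = 3, 111 mod 4 = 3, so the flip contributes -1; sign now +1
(111/27): 111 mod 27 = 3, so (111/27) = (3/27)
flip (3/27) -> (27/3): both odd, 3 mod 4 = 3, 27 mod 4 = 3, so the flip contributes -1; sign now -1
(27/3): 27 mod 3 = 0, so (27/3) = (0/3)
reached (0/3); gcd(a, n) > 1, so (0/3) = 0 and the symbol is 0

0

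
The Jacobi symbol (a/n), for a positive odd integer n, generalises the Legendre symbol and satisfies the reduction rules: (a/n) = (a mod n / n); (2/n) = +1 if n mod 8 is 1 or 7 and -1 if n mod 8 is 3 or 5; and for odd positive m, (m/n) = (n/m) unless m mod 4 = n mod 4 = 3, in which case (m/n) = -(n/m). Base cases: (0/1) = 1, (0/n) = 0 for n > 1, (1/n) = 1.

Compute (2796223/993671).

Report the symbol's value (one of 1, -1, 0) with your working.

(2796223/993671) = (808881/993671)   [reduce mod 993671]
reciprocity: (808881/993671) = +1·(993671/808881) since 808881 mod 4 = 1, 993671 mod 4 = 3; sign now +1
(993671/808881) = (184790/808881)   [reduce mod 808881]
184790 = 2^1·92395; (2/808881) = +1 since 808881 mod 8 = 1, so (184790/808881) = (+1)^1·(92395/808881); sign now +1
reciprocity: (92395/808881) = +1·(808881/92395) since 92395 mod 4 = 3, 808881 mod 4 = 1; sign now +1
(808881/92395) = (69721/92395)   [reduce mod 92395]
reciprocity: (69721/92395) = +1·(92395/69721) since 69721 mod 4 = 1, 92395 mod 4 = 3; sign now +1
(92395/69721) = (22674/69721)   [reduce mod 69721]
22674 = 2^1·11337; (2/69721) = +1 since 69721 mod 8 = 1, so (22674/69721) = (+1)^1·(11337/69721); sign now +1
reciprocity: (11337/69721) = +1·(69721/11337) since 11337 mod 4 = 1, 69721 mod 4 = 1; sign now +1
(69721/11337) = (1699/11337)   [reduce mod 11337]
reciprocity: (1699/11337) = +1·(11337/1699) since 1699 mod 4 = 3, 11337 mod 4 = 1; sign now +1
(11337/1699) = (1143/1699)   [reduce mod 1699]
reciprocity: (1143/1699) = -1·(1699/1143) since 1143 mod 4 = 3, 1699 mod 4 = 3; sign now -1
(1699/1143) = (556/1143)   [reduce mod 1143]
556 = 2^2·139; (2/1143) = +1 since 1143 mod 8 = 7, so (556/1143) = (+1)^2·(139/1143); sign now -1
reciprocity: (139/1143) = -1·(1143/139) since 139 mod 4 = 3, 1143 mod 4 = 3; sign now +1
(1143/139) = (31/139)   [reduce mod 139]
reciprocity: (31/139) = -1·(139/31) since 31 mod 4 = 3, 139 mod 4 = 3; sign now -1
(139/31) = (15/31)   [reduce mod 31]
reciprocity: (15/31) = -1·(31/15) since 15 mod 4 = 3, 31 mod 4 = 3; sign now +1
(31/15) = (1/15)   [reduce mod 15]
(1/15) = 1; final value = sign = +1

1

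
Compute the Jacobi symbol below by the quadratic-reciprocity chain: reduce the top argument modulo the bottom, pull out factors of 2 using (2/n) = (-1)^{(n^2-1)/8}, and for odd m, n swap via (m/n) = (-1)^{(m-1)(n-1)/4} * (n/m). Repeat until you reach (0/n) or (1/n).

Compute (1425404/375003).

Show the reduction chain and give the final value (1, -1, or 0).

(1425404/375003) = (300395/375003)   [reduce mod 375003]
reciprocity: (300395/375003) = -1·(375003/300395) since 300395 mod 4 = 3, 375003 mod 4 = 3; sign now -1
(375003/300395) = (74608/300395)   [reduce mod 300395]
74608 = 2^4·4663; (2/300395) = -1 since 300395 mod 8 = 3, so (74608/300395) = (-1)^4·(4663/300395); sign now -1
reciprocity: (4663/300395) = -1·(300395/4663) since 4663 mod 4 = 3, 300395 mod 4 = 3; sign now +1
(300395/4663) = (1963/4663)   [reduce mod 4663]
reciprocity: (1963/4663) = -1·(4663/1963) since 1963 mod 4 = 3, 4663 mod 4 = 3; sign now -1
(4663/1963) = (737/1963)   [reduce mod 1963]
reciprocity: (737/1963) = +1·(1963/737) since 737 mod 4 = 1, 1963 mod 4 = 3; sign now -1
(1963/737) = (489/737)   [reduce mod 737]
reciprocity: (489/737) = +1·(737/489) since 489 mod 4 = 1, 737 mod 4 = 1; sign now -1
(737/489) = (248/489)   [reduce mod 489]
248 = 2^3·31; (2/489) = +1 since 489 mod 8 = 1, so (248/489) = (+1)^3·(31/489); sign now -1
reciprocity: (31/489) = +1·(489/31) since 31 mod 4 = 3, 489 mod 4 = 1; sign now -1
(489/31) = (24/31)   [reduce mod 31]
24 = 2^3·3; (2/31) = +1 since 31 mod 8 = 7, so (24/31) = (+1)^3·(3/31); sign now -1
reciprocity: (3/31) = -1·(31/3) since 3 mod 4 = 3, 31 mod 4 = 3; sign now +1
(31/3) = (1/3)   [reduce mod 3]
(1/3) = 1; final value = sign = +1

1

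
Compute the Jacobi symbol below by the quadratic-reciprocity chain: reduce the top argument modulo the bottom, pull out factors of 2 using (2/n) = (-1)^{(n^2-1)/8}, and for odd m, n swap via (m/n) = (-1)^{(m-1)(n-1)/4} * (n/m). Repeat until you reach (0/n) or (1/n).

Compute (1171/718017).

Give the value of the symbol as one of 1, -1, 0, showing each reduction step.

flip (1171/718017) -> (718017/1171): both odd, 1171 mod 4 = 3, 718017 mod 4 = 1, so the flip contributes +1; sign now +1
(718017/1171): 718017 mod 1171 = 194, so (718017/1171) = (194/1171)
factor out 2^1: 194 = 2^1·97; with 1171 mod 8 = 3, (2/1171) = -1; sign now -1; continue with (97/1171)
flip (97/1171) -> (1171/97): both odd, 97 mod 4 = 1, 1171 mod 4 = 3, so the flip contributes +1; sign now -1
(1171/97): 1171 mod 97 = 7, so (1171/97) = (7/97)
flip (7/97) -> (97/7): both odd, 7 mod 4 = 3, 97 mod 4 = 1, so the flip contributes +1; sign now -1
(97/7): 97 mod 7 = 6, so (97/7) = (6/7)
factor out 2^1: 6 = 2^1·3; with 7 mod 8 = 7, (2/7) = +1; sign now -1; continue with (3/7)
flip (3/7) -> (7/3): both odd, 3 mod 4 = 3, 7 mod 4 = 3, so the flip contributes -1; sign now +1
(7/3): 7 mod 3 = 1, so (7/3) = (1/3)
reached (1/3) = 1, so the symbol is +1

1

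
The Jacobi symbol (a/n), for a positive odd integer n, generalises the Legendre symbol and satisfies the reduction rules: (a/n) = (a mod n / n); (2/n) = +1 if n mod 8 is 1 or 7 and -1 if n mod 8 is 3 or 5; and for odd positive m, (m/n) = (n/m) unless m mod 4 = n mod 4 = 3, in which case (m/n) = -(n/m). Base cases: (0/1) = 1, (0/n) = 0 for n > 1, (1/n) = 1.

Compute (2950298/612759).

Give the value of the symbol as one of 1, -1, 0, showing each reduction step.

(2950298/612759): 2950298 mod 612759 = 499262, so (2950298/612759) = (499262/612759)
factor out 2^1: 499262 = 2^1·249631; with 612759 mod 8 = 7, (2/612759) = +1; sign now +1; continue with (249631/612759)
flip (249631/612759) -> (612759/249631): both odd, 249631 mod 4 = 3, 612759 mod 4 = 3, so the flip contributes -1; sign now -1
(612759/249631): 612759 mod 249631 = 113497, so (612759/249631) = (113497/249631)
flip (113497/249631) -> (249631/113497): both odd, 113497 mod 4 = 1, 249631 mod 4 = 3, so the flip contributes +1; sign now -1
(249631/113497): 249631 mod 113497 = 22637, so (249631/113497) = (22637/113497)
flip (22637/113497) -> (113497/22637): both odd, 22637 mod 4 = 1, 113497 mod 4 = 1, so the flip contributes +1; sign now -1
(113497/22637): 113497 mod 22637 = 312, so (113497/22637) = (312/22637)
factor out 2^3: 312 = 2^3·39; with 22637 mod 8 = 5, (2/22637) = -1; sign now +1; continue with (39/22637)
flip (39/22637) -> (22637/39): both odd, 39 mod 4 = 3, 22637 mod 4 = 1, so the flip contributes +1; sign now +1
(22637/39): 22637 mod 39 = 17, so (22637/39) = (17/39)
flip (17/39) -> (39/17): both odd, 17 mod 4 = 1, 39 mod 4 = 3, so the flip contributes +1; sign now +1
(39/17): 39 mod 17 = 5, so (39/17) = (5/17)
flip (5/17) -> (17/5): both odd, 5 mod 4 = 1, 17 mod 4 = 1, so the flip contributes +1; sign now +1
(17/5): 17 mod 5 = 2, so (17/5) = (2/5)
factor out 2^1: 2 = 2^1·1; with 5 mod 8 = 5, (2/5) = -1; sign now -1; continue with (1/5)
reached (1/5) = 1, so the symbol is -1

-1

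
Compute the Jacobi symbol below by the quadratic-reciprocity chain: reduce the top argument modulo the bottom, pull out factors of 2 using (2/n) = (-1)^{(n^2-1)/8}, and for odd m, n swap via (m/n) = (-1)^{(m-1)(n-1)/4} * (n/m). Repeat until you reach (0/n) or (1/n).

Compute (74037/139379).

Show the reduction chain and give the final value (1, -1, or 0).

0

reciprocity: (74037/139379) = +1·(139379/74037) since 74037 mod 4 = 1, 139379 mod 4 = 3; sign now +1
(139379/74037) = (65342/74037)   [reduce mod 74037]
65342 = 2^1·32671; (2/74037) = -1 since 74037 mod 8 = 5, so (65342/74037) = (-1)^1·(32671/74037); sign now -1
reciprocity: (32671/74037) = +1·(74037/32671) since 32671 mod 4 = 3, 74037 mod 4 = 1; sign now -1
(74037/32671) = (8695/32671)   [reduce mod 32671]
reciprocity: (8695/32671) = -1·(32671/8695) since 8695 mod 4 = 3, 32671 mod 4 = 3; sign now +1
(32671/8695) = (6586/8695)   [reduce mod 8695]
6586 = 2^1·3293; (2/8695) = +1 since 8695 mod 8 = 7, so (6586/8695) = (+1)^1·(3293/8695); sign now +1
reciprocity: (3293/8695) = +1·(8695/3293) since 3293 mod 4 = 1, 8695 mod 4 = 3; sign now +1
(8695/3293) = (2109/3293)   [reduce mod 3293]
reciprocity: (2109/3293) = +1·(3293/2109) since 2109 mod 4 = 1, 3293 mod 4 = 1; sign now +1
(3293/2109) = (1184/2109)   [reduce mod 2109]
1184 = 2^5·37; (2/2109) = -1 since 2109 mod 8 = 5, so (1184/2109) = (-1)^5·(37/2109); sign now -1
reciprocity: (37/2109) = +1·(2109/37) since 37 mod 4 = 1, 2109 mod 4 = 1; sign now -1
(2109/37) = (0/37)   [reduce mod 37]
(0/37) = 0   [gcd(a, n) > 1]; final value = 0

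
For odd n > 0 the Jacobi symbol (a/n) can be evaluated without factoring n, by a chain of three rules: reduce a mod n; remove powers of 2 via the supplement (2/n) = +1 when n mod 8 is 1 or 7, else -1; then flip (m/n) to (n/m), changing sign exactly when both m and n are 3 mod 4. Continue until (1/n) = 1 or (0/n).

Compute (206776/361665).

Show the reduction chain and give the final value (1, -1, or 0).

1

206776 = 2^3·25847; (2/361665) = +1 since 361665 mod 8 = 1, so (206776/361665) = (+1)^3·(25847/361665); sign now +1
reciprocity: (25847/361665) = +1·(361665/25847) since 25847 mod 4 = 3, 361665 mod 4 = 1; sign now +1
(361665/25847) = (25654/25847)   [reduce mod 25847]
25654 = 2^1·12827; (2/25847) = +1 since 25847 mod 8 = 7, so (25654/25847) = (+1)^1·(12827/25847); sign now +1
reciprocity: (12827/25847) = -1·(25847/12827) since 12827 mod 4 = 3, 25847 mod 4 = 3; sign now -1
(25847/12827) = (193/12827)   [reduce mod 12827]
reciprocity: (193/12827) = +1·(12827/193) since 193 mod 4 = 1, 12827 mod 4 = 3; sign now -1
(12827/193) = (89/193)   [reduce mod 193]
reciprocity: (89/193) = +1·(193/89) since 89 mod 4 = 1, 193 mod 4 = 1; sign now -1
(193/89) = (15/89)   [reduce mod 89]
reciprocity: (15/89) = +1·(89/15) since 15 mod 4 = 3, 89 mod 4 = 1; sign now -1
(89/15) = (14/15)   [reduce mod 15]
14 = 2^1·7; (2/15) = +1 since 15 mod 8 = 7, so (14/15) = (+1)^1·(7/15); sign now -1
reciprocity: (7/15) = -1·(15/7) since 7 mod 4 = 3, 15 mod 4 = 3; sign now +1
(15/7) = (1/7)   [reduce mod 7]
(1/7) = 1; final value = sign = +1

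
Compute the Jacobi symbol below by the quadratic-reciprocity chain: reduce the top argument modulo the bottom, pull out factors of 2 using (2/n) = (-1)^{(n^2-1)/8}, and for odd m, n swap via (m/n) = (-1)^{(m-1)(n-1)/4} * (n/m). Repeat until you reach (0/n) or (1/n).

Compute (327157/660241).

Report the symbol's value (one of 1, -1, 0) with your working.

reciprocity: (327157/660241) = +1·(660241/327157) since 327157 mod 4 = 1, 660241 mod 4 = 1; sign now +1
(660241/327157) = (5927/327157)   [reduce mod 327157]
reciprocity: (5927/327157) = +1·(327157/5927) since 5927 mod 4 = 3, 327157 mod 4 = 1; sign now +1
(327157/5927) = (1172/5927)   [reduce mod 5927]
1172 = 2^2·293; (2/5927) = +1 since 5927 mod 8 = 7, so (1172/5927) = (+1)^2·(293/5927); sign now +1
reciprocity: (293/5927) = +1·(5927/293) since 293 mod 4 = 1, 5927 mod 4 = 3; sign now +1
(5927/293) = (67/293)   [reduce mod 293]
reciprocity: (67/293) = +1·(293/67) since 67 mod 4 = 3, 293 mod 4 = 1; sign now +1
(293/67) = (25/67)   [reduce mod 67]
reciprocity: (25/67) = +1·(67/25) since 25 mod 4 = 1, 67 mod 4 = 3; sign now +1
(67/25) = (17/25)   [reduce mod 25]
reciprocity: (17/25) = +1·(25/17) since 17 mod 4 = 1, 25 mod 4 = 1; sign now +1
(25/17) = (8/17)   [reduce mod 17]
8 = 2^3·1; (2/17) = +1 since 17 mod 8 = 1, so (8/17) = (+1)^3·(1/17); sign now +1
(1/17) = 1; final value = sign = +1

1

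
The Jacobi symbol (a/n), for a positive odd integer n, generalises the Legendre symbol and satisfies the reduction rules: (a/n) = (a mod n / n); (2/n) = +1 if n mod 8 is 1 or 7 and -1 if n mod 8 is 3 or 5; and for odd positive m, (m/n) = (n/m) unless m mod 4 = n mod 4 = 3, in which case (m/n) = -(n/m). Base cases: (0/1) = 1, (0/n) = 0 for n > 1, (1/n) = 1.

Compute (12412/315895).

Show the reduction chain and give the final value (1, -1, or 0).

-1

factor out 2^2: 12412 = 2^2·3103; with 315895 mod 8 = 7, (2/315895) = +1; sign now +1; continue with (3103/315895)
flip (3103/315895) -> (315895/3103): both odd, 3103 mod 4 = 3, 315895 mod 4 = 3, so the flip contributes -1; sign now -1
(315895/3103): 315895 mod 3103 = 2492, so (315895/3103) = (2492/3103)
factor out 2^2: 2492 = 2^2·623; with 3103 mod 8 = 7, (2/3103) = +1; sign now -1; continue with (623/3103)
flip (623/3103) -> (3103/623): both odd, 623 mod 4 = 3, 3103 mod 4 = 3, so the flip contributes -1; sign now +1
(3103/623): 3103 mod 623 = 611, so (3103/623) = (611/623)
flip (611/623) -> (623/611): both odd, 611 mod 4 = 3, 623 mod 4 = 3, so the flip contributes -1; sign now -1
(623/611): 623 mod 611 = 12, so (623/611) = (12/611)
factor out 2^2: 12 = 2^2·3; with 611 mod 8 = 3, (2/611) = -1; sign now -1; continue with (3/611)
flip (3/611) -> (611/3): both odd, 3 mod 4 = 3, 611 mod 4 = 3, so the flip contributes -1; sign now +1
(611/3): 611 mod 3 = 2, so (611/3) = (2/3)
factor out 2^1: 2 = 2^1·1; with 3 mod 8 = 3, (2/3) = -1; sign now -1; continue with (1/3)
reached (1/3) = 1, so the symbol is -1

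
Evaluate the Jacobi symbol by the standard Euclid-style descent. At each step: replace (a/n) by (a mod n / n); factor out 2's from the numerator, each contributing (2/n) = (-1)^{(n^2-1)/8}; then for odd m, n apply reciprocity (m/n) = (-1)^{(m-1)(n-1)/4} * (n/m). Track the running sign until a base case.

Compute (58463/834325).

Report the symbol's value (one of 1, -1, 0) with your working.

reciprocity: (58463/834325) = +1·(834325/58463) since 58463 mod 4 = 3, 834325 mod 4 = 1; sign now +1
(834325/58463) = (15843/58463)   [reduce mod 58463]
reciprocity: (15843/58463) = -1·(58463/15843) since 15843 mod 4 = 3, 58463 mod 4 = 3; sign now -1
(58463/15843) = (10934/15843)   [reduce mod 15843]
10934 = 2^1·5467; (2/15843) = -1 since 15843 mod 8 = 3, so (10934/15843) = (-1)^1·(5467/15843); sign now +1
reciprocity: (5467/15843) = -1·(15843/5467) since 5467 mod 4 = 3, 15843 mod 4 = 3; sign now -1
(15843/5467) = (4909/5467)   [reduce mod 5467]
reciprocity: (4909/5467) = +1·(5467/4909) since 4909 mod 4 = 1, 5467 mod 4 = 3; sign now -1
(5467/4909) = (558/4909)   [reduce mod 4909]
558 = 2^1·279; (2/4909) = -1 since 4909 mod 8 = 5, so (558/4909) = (-1)^1·(279/4909); sign now +1
reciprocity: (279/4909) = +1·(4909/279) since 279 mod 4 = 3, 4909 mod 4 = 1; sign now +1
(4909/279) = (166/279)   [reduce mod 279]
166 = 2^1·83; (2/279) = +1 since 279 mod 8 = 7, so (166/279) = (+1)^1·(83/279); sign now +1
reciprocity: (83/279) = -1·(279/83) since 83 mod 4 = 3, 279 mod 4 = 3; sign now -1
(279/83) = (30/83)   [reduce mod 83]
30 = 2^1·15; (2/83) = -1 since 83 mod 8 = 3, so (30/83) = (-1)^1·(15/83); sign now +1
reciprocity: (15/83) = -1·(83/15) since 15 mod 4 = 3, 83 mod 4 = 3; sign now -1
(83/15) = (8/15)   [reduce mod 15]
8 = 2^3·1; (2/15) = +1 since 15 mod 8 = 7, so (8/15) = (+1)^3·(1/15); sign now -1
(1/15) = 1; final value = sign = -1

-1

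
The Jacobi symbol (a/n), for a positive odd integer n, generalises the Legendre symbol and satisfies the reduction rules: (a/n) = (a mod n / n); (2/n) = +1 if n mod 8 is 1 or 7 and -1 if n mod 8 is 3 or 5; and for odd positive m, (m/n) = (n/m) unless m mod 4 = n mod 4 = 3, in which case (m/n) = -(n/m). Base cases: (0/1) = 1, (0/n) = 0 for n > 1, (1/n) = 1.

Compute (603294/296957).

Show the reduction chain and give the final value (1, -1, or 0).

-1

(603294/296957) = (9380/296957)   [reduce mod 296957]
9380 = 2^2·2345; (2/296957) = -1 since 296957 mod 8 = 5, so (9380/296957) = (-1)^2·(2345/296957); sign now +1
reciprocity: (2345/296957) = +1·(296957/2345) since 2345 mod 4 = 1, 296957 mod 4 = 1; sign now +1
(296957/2345) = (1487/2345)   [reduce mod 2345]
reciprocity: (1487/2345) = +1·(2345/1487) since 1487 mod 4 = 3, 2345 mod 4 = 1; sign now +1
(2345/1487) = (858/1487)   [reduce mod 1487]
858 = 2^1·429; (2/1487) = +1 since 1487 mod 8 = 7, so (858/1487) = (+1)^1·(429/1487); sign now +1
reciprocity: (429/1487) = +1·(1487/429) since 429 mod 4 = 1, 1487 mod 4 = 3; sign now +1
(1487/429) = (200/429)   [reduce mod 429]
200 = 2^3·25; (2/429) = -1 since 429 mod 8 = 5, so (200/429) = (-1)^3·(25/429); sign now -1
reciprocity: (25/429) = +1·(429/25) since 25 mod 4 = 1, 429 mod 4 = 1; sign now -1
(429/25) = (4/25)   [reduce mod 25]
4 = 2^2·1; (2/25) = +1 since 25 mod 8 = 1, so (4/25) = (+1)^2·(1/25); sign now -1
(1/25) = 1; final value = sign = -1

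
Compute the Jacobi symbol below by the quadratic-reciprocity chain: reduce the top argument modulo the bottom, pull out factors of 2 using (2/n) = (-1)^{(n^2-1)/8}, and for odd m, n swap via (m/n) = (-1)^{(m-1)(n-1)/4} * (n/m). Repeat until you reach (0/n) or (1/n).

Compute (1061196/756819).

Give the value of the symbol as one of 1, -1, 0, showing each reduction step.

0

(1061196/756819) = (304377/756819)   [reduce mod 756819]
reciprocity: (304377/756819) = +1·(756819/304377) since 304377 mod 4 = 1, 756819 mod 4 = 3; sign now +1
(756819/304377) = (148065/304377)   [reduce mod 304377]
reciprocity: (148065/304377) = +1·(304377/148065) since 148065 mod 4 = 1, 304377 mod 4 = 1; sign now +1
(304377/148065) = (8247/148065)   [reduce mod 148065]
reciprocity: (8247/148065) = +1·(148065/8247) since 8247 mod 4 = 3, 148065 mod 4 = 1; sign now +1
(148065/8247) = (7866/8247)   [reduce mod 8247]
7866 = 2^1·3933; (2/8247) = +1 since 8247 mod 8 = 7, so (7866/8247) = (+1)^1·(3933/8247); sign now +1
reciprocity: (3933/8247) = +1·(8247/3933) since 3933 mod 4 = 1, 8247 mod 4 = 3; sign now +1
(8247/3933) = (381/3933)   [reduce mod 3933]
reciprocity: (381/3933) = +1·(3933/381) since 381 mod 4 = 1, 3933 mod 4 = 1; sign now +1
(3933/381) = (123/381)   [reduce mod 381]
reciprocity: (123/381) = +1·(381/123) since 123 mod 4 = 3, 381 mod 4 = 1; sign now +1
(381/123) = (12/123)   [reduce mod 123]
12 = 2^2·3; (2/123) = -1 since 123 mod 8 = 3, so (12/123) = (-1)^2·(3/123); sign now +1
reciprocity: (3/123) = -1·(123/3) since 3 mod 4 = 3, 123 mod 4 = 3; sign now -1
(123/3) = (0/3)   [reduce mod 3]
(0/3) = 0   [gcd(a, n) > 1]; final value = 0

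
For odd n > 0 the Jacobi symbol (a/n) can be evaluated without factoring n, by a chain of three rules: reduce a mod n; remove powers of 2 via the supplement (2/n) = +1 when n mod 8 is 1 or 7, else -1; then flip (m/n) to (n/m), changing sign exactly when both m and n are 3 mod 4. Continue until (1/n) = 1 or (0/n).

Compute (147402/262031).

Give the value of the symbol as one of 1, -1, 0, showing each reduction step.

147402 = 2^1·73701; (2/262031) = +1 since 262031 mod 8 = 7, so (147402/262031) = (+1)^1·(73701/262031); sign now +1
reciprocity: (73701/262031) = +1·(262031/73701) since 73701 mod 4 = 1, 262031 mod 4 = 3; sign now +1
(262031/73701) = (40928/73701)   [reduce mod 73701]
40928 = 2^5·1279; (2/73701) = -1 since 73701 mod 8 = 5, so (40928/73701) = (-1)^5·(1279/73701); sign now -1
reciprocity: (1279/73701) = +1·(73701/1279) since 1279 mod 4 = 3, 73701 mod 4 = 1; sign now -1
(73701/1279) = (798/1279)   [reduce mod 1279]
798 = 2^1·399; (2/1279) = +1 since 1279 mod 8 = 7, so (798/1279) = (+1)^1·(399/1279); sign now -1
reciprocity: (399/1279) = -1·(1279/399) since 399 mod 4 = 3, 1279 mod 4 = 3; sign now +1
(1279/399) = (82/399)   [reduce mod 399]
82 = 2^1·41; (2/399) = +1 since 399 mod 8 = 7, so (82/399) = (+1)^1·(41/399); sign now +1
reciprocity: (41/399) = +1·(399/41) since 41 mod 4 = 1, 399 mod 4 = 3; sign now +1
(399/41) = (30/41)   [reduce mod 41]
30 = 2^1·15; (2/41) = +1 since 41 mod 8 = 1, so (30/41) = (+1)^1·(15/41); sign now +1
reciprocity: (15/41) = +1·(41/15) since 15 mod 4 = 3, 41 mod 4 = 1; sign now +1
(41/15) = (11/15)   [reduce mod 15]
reciprocity: (11/15) = -1·(15/11) since 11 mod 4 = 3, 15 mod 4 = 3; sign now -1
(15/11) = (4/11)   [reduce mod 11]
4 = 2^2·1; (2/11) = -1 since 11 mod 8 = 3, so (4/11) = (-1)^2·(1/11); sign now -1
(1/11) = 1; final value = sign = -1

-1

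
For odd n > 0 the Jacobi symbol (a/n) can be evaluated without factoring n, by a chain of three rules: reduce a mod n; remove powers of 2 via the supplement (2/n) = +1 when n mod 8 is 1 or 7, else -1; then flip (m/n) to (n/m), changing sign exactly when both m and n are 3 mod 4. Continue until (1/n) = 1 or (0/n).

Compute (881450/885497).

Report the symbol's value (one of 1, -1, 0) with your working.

-1

factor out 2^1: 881450 = 2^1·440725; with 885497 mod 8 = 1, (2/885497) = +1; sign now +1; continue with (440725/885497)
flip (440725/885497) -> (885497/440725): both odd, 440725 mod 4 = 1, 885497 mod 4 = 1, so the flip contributes +1; sign now +1
(885497/440725): 885497 mod 440725 = 4047, so (885497/440725) = (4047/440725)
flip (4047/440725) -> (440725/4047): both odd, 4047 mod 4 = 3, 440725 mod 4 = 1, so the flip contributes +1; sign now +1
(440725/4047): 440725 mod 4047 = 3649, so (440725/4047) = (3649/4047)
flip (3649/4047) -> (4047/3649): both odd, 3649 mod 4 = 1, 4047 mod 4 = 3, so the flip contributes +1; sign now +1
(4047/3649): 4047 mod 3649 = 398, so (4047/3649) = (398/3649)
factor out 2^1: 398 = 2^1·199; with 3649 mod 8 = 1, (2/3649) = +1; sign now +1; continue with (199/3649)
flip (199/3649) -> (3649/199): both odd, 199 mod 4 = 3, 3649 mod 4 = 1, so the flip contributes +1; sign now +1
(3649/199): 3649 mod 199 = 67, so (3649/199) = (67/199)
flip (67/199) -> (199/67): both odd, 67 mod 4 = 3, 199 mod 4 = 3, so the flip contributes -1; sign now -1
(199/67): 199 mod 67 = 65, so (199/67) = (65/67)
flip (65/67) -> (67/65): both odd, 65 mod 4 = 1, 67 mod 4 = 3, so the flip contributes +1; sign now -1
(67/65): 67 mod 65 = 2, so (67/65) = (2/65)
factor out 2^1: 2 = 2^1·1; with 65 mod 8 = 1, (2/65) = +1; sign now -1; continue with (1/65)
reached (1/65) = 1, so the symbol is -1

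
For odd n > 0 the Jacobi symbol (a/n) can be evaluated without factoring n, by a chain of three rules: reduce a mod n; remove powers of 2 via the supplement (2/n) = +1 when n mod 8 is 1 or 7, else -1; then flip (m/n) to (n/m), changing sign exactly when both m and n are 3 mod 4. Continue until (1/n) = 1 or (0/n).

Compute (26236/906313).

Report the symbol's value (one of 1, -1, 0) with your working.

26236 = 2^2·6559; (2/906313) = +1 since 906313 mod 8 = 1, so (26236/906313) = (+1)^2·(6559/906313); sign now +1
reciprocity: (6559/906313) = +1·(906313/6559) since 6559 mod 4 = 3, 906313 mod 4 = 1; sign now +1
(906313/6559) = (1171/6559)   [reduce mod 6559]
reciprocity: (1171/6559) = -1·(6559/1171) since 1171 mod 4 = 3, 6559 mod 4 = 3; sign now -1
(6559/1171) = (704/1171)   [reduce mod 1171]
704 = 2^6·11; (2/1171) = -1 since 1171 mod 8 = 3, so (704/1171) = (-1)^6·(11/1171); sign now -1
reciprocity: (11/1171) = -1·(1171/11) since 11 mod 4 = 3, 1171 mod 4 = 3; sign now +1
(1171/11) = (5/11)   [reduce mod 11]
reciprocity: (5/11) = +1·(11/5) since 5 mod 4 = 1, 11 mod 4 = 3; sign now +1
(11/5) = (1/5)   [reduce mod 5]
(1/5) = 1; final value = sign = +1

1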